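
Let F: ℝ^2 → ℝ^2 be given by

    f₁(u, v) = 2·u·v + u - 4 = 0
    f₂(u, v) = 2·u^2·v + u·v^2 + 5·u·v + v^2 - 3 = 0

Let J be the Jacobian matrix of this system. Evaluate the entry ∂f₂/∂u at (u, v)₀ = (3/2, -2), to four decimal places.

-18.0000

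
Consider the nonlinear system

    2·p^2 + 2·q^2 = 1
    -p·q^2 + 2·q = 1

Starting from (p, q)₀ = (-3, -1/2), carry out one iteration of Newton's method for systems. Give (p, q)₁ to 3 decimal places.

At (-3, -1/2): F = (17.500, -1.250).
Jacobian J = [[4·p, 4·q], [-q^2, -2·p·q + 2]].
At the point, J = [[-12.000, -2.000], [-0.250, -1.000]] (det J = 11.500).
Solving J·Δ = −F gives Δ = (1.739, -1.685).
Then the next iterate is (p, q)₁ = (-1.261, -2.185).

(-1.261, -2.185)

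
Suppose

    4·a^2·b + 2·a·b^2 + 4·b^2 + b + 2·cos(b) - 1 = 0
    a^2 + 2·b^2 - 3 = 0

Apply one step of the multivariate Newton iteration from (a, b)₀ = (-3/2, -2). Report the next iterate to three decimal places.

(-1.130, -1.232)

At (-3/2, -2): F = (-17.83229, 7.250).
Jacobian J = [[8·a·b + 2·b^2, 4·a^2 + 4·a·b + 8·b - 2·sin(b) + 1], [2·a, 4·b]].
At the point, J = [[32.000, 7.81859], [-3.000, -8.000]] (det J = -232.54422).
Solving J·Δ = −F gives Δ = (0.370, 0.768).
Then the next iterate is (a, b)₁ = (-1.130, -1.232).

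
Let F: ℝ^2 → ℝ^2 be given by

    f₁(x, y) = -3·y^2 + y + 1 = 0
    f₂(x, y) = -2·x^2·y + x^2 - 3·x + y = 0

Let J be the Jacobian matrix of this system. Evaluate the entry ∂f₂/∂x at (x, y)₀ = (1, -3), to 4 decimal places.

∂f₂/∂x = -4·x·y + 2·x - 3.
At (1, -3) this is 11.0000.

11.0000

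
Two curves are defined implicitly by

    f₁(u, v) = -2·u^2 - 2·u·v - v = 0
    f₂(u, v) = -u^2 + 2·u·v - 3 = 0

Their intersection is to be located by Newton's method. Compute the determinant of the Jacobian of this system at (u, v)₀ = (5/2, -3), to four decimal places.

J = [[-4·u - 2·v, -2·u - 1], [-2·u + 2·v, 2·u]].
At the point, J = [[-4.0000, -6.0000], [-11.0000, 5.0000]].
det J = -86.0000.

-86.0000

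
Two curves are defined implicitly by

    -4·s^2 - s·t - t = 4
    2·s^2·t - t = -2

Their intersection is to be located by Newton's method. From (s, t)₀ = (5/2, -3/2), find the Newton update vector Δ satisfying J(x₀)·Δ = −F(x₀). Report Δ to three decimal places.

(-1.231, -0.279)

At (5/2, -3/2): F = (-23.750, -15.250).
Jacobian J = [[-8·s - t, -s - 1], [4·s·t, 2·s^2 - 1]].
At the point, J = [[-18.500, -3.500], [-15.000, 11.500]] (det J = -265.250).
Solving J·Δ = −F gives Δ = (-1.231, -0.279).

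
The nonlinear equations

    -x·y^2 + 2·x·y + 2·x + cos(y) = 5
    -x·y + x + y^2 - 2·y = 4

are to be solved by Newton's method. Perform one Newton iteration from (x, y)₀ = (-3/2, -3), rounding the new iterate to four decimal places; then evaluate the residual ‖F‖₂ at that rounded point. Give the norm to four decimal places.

3.0287

At (-3/2, -3): F = (13.510008, 5.0000).
Jacobian J = [[-y^2 + 2·y + 2, -2·x·y + 2·x - sin(y)], [-y + 1, -x + 2·y - 2]].
At the point, J = [[-13.0000, -11.858880], [4.0000, -6.5000]] (det J = 131.935520).
Solving J·Δ = −F gives Δ = (0.2162, 0.9023).
Then the next iterate is (x, y)₁ = (-1.2838, -2.0977).
Re-evaluating at (-1.2838, -2.0977): F = (2.964758, 0.618918), so ‖F‖₂ = 3.0287.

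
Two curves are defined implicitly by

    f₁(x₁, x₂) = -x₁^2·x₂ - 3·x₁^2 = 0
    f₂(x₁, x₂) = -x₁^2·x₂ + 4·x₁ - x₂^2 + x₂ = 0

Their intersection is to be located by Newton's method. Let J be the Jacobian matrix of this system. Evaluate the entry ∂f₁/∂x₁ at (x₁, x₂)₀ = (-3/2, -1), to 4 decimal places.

6.0000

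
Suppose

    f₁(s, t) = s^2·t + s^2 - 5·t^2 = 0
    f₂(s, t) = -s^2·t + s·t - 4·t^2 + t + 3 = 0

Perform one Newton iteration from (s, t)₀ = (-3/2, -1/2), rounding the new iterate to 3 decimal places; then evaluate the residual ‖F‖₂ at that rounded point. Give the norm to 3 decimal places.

At (-3/2, -1/2): F = (-0.125, 3.375).
Jacobian J = [[2·s·t + 2·s, s^2 - 10·t], [-2·s·t + t, -s^2 + s - 8·t + 1]].
At the point, J = [[-1.500, 7.250], [-2.000, 1.250]] (det J = 12.625).
Solving J·Δ = −F gives Δ = (1.950, 0.421).
Then the next iterate is (s, t)₁ = (0.450, -0.079).
Re-evaluating at (0.450, -0.079): F = (0.15530, 2.87648), so ‖F‖₂ = 2.881.

2.881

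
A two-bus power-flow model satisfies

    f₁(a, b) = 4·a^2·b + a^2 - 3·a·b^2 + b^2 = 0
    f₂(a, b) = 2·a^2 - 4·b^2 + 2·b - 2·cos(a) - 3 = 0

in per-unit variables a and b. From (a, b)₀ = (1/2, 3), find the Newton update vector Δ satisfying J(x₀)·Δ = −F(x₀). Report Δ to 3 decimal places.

At (1/2, 3): F = (-1.250, -34.25517).
Jacobian J = [[8·a·b + 2·a - 3·b^2, 4·a^2 - 6·a·b + 2·b], [4·a + 2·sin(a), -8·b + 2]].
At the point, J = [[-14.000, -2.000], [2.95885, -22.000]] (det J = 313.91770).
Solving J·Δ = −F gives Δ = (0.131, -1.539).

(0.131, -1.539)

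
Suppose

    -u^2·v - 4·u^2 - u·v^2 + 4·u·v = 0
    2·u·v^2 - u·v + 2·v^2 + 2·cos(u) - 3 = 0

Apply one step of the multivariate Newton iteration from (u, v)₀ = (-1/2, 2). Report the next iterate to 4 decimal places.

(-0.1831, 0.6755)

At (-1/2, 2): F = (-3.5000, 3.755165).
Jacobian J = [[-2·u·v - 8·u - v^2 + 4·v, -u^2 - 2·u·v + 4·u], [2·v^2 - v - 2·sin(u), 4·u·v - u + 4·v]].
At the point, J = [[10.0000, -0.2500], [6.958851, 4.5000]] (det J = 46.739713).
Solving J·Δ = −F gives Δ = (0.3169, -1.3245).
Then the next iterate is (u, v)₁ = (-0.1831, 0.6755).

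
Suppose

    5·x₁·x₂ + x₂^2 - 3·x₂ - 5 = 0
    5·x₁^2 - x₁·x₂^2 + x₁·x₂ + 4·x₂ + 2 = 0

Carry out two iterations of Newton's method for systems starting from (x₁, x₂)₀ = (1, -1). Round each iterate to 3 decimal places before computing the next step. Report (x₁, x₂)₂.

(-6.145, -3.348)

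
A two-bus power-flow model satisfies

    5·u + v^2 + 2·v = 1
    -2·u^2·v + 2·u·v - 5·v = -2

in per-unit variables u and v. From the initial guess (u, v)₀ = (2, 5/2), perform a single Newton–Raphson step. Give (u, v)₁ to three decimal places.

(2.646, -0.854)

At (2, 5/2): F = (20.250, -20.500).
Jacobian J = [[5, 2·v + 2], [-4·u·v + 2·v, -2·u^2 + 2·u - 5]].
At the point, J = [[5.000, 7.000], [-15.000, -9.000]] (det J = 60.000).
Solving J·Δ = −F gives Δ = (0.646, -3.354).
Then the next iterate is (u, v)₁ = (2.646, -0.854).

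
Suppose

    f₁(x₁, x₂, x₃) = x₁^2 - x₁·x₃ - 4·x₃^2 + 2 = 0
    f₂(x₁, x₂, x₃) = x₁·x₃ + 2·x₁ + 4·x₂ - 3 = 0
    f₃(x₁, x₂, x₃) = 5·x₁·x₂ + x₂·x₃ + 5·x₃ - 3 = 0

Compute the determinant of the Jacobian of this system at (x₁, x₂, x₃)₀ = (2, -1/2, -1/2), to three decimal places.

44.000

J = [[2·x₁ - x₃, 0, -x₁ - 8·x₃], [x₃ + 2, 4, x₁], [5·x₂, 5·x₁ + x₃, x₂ + 5]].
At the point, J = [[4.500, 0.000, 2.000], [1.500, 4.000, 2.000], [-2.500, 9.500, 4.500]].
det J = 44.000.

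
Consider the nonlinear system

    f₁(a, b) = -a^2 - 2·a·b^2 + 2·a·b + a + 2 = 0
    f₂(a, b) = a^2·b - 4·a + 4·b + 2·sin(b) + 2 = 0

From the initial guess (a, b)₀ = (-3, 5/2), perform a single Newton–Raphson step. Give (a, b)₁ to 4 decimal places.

At (-3, 5/2): F = (12.5000, 47.696944).
Jacobian J = [[-2·a - 2·b^2 + 2·b + 1, -4·a·b + 2·a], [2·a·b - 4, a^2 + 2·cos(b) + 4]].
At the point, J = [[-0.5000, 24.0000], [-19.0000, 11.397713]] (det J = 450.301144).
Solving J·Δ = −F gives Δ = (2.2257, -0.4745).
Then the next iterate is (a, b)₁ = (-0.7743, 2.0255).

(-0.7743, 2.0255)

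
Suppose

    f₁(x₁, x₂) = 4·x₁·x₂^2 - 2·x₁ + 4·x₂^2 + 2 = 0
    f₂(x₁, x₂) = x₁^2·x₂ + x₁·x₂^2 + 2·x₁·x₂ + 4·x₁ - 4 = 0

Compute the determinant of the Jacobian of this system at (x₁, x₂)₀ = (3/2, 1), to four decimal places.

-183.5000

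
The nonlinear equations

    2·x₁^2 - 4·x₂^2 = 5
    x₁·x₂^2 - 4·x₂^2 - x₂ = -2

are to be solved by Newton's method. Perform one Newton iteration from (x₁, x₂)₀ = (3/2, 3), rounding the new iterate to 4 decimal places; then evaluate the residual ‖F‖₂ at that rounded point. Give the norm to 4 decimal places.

At (3/2, 3): F = (-36.5000, -23.5000).
Jacobian J = [[4·x₁, -8·x₂], [x₂^2, 2·x₁·x₂ - 8·x₂ - 1]].
At the point, J = [[6.0000, -24.0000], [9.0000, -16.0000]] (det J = 120.0000).
Solving J·Δ = −F gives Δ = (-0.1667, -1.5625).
Then the next iterate is (x₁, x₂)₁ = (1.3333, 1.4375).
Re-evaluating at (1.3333, 1.4375): F = (-9.710247, -4.947986), so ‖F‖₂ = 10.8982.

10.8982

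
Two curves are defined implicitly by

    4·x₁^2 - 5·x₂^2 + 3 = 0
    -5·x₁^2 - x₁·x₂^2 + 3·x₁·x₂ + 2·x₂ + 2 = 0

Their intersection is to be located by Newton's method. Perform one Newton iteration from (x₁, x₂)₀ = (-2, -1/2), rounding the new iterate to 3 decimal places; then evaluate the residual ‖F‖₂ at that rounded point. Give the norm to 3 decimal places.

At (-2, -1/2): F = (17.750, -15.500).
Jacobian J = [[8·x₁, -10·x₂], [-10·x₁ - x₂^2 + 3·x₂, -2·x₁·x₂ + 3·x₁ + 2]].
At the point, J = [[-16.000, 5.000], [18.250, -6.000]] (det J = 4.750).
Solving J·Δ = −F gives Δ = (6.105, 15.987).
Then the next iterate is (x₁, x₂)₁ = (4.105, 15.487).
Re-evaluating at (4.105, 15.487): F = (-1128.83175, -845.13135), so ‖F‖₂ = 1410.145.

1410.145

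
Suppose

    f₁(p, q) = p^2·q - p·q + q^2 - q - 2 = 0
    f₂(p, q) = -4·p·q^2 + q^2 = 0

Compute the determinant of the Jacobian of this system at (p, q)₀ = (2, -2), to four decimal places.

-216.0000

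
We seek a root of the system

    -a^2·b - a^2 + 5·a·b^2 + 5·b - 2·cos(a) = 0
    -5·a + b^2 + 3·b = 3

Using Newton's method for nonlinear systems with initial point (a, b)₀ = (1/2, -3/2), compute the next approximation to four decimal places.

(-1.0500, -9.9378)

At (1/2, -3/2): F = (-3.505165, -7.7500).
Jacobian J = [[-2·a·b - 2·a + 5·b^2 + 2·sin(a), -a^2 + 10·a·b + 5], [-5, 2·b + 3]].
At the point, J = [[12.708851, -2.7500], [-5.0000, 0.0000]] (det J = -13.7500).
Solving J·Δ = −F gives Δ = (-1.5500, -8.4378).
Then the next iterate is (a, b)₁ = (-1.0500, -9.9378).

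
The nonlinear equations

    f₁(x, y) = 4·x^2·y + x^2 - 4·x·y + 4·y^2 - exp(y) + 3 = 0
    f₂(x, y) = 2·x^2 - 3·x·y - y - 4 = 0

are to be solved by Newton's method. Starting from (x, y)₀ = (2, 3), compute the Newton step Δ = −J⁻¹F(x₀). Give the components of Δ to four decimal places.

(-0.4695, -2.3615)

At (2, 3): F = (46.914463, -17.0000).
Jacobian J = [[8·x·y + 2·x - 4·y, 4·x^2 - 4·x + 8·y - exp(y)], [4·x - 3·y, -3·x - 1]].
At the point, J = [[40.0000, 11.914463], [-1.0000, -7.0000]] (det J = -268.085537).
Solving J·Δ = −F gives Δ = (-0.4695, -2.3615).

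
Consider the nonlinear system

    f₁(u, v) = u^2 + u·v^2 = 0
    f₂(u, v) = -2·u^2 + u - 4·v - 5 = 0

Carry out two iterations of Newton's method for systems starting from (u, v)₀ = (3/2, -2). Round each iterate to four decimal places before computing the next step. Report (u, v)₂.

(0.3878, -1.0807)

At (3/2, -2): F = (8.2500, 0.0000).
Jacobian J = [[2·u + v^2, 2·u·v], [-4·u + 1, -4]].
At the point, J = [[7.0000, -6.0000], [-5.0000, -4.0000]] (det J = -58.0000).
Solving J·Δ = −F gives Δ = (-0.5690, 0.7112).
Then the next iterate is (u, v)₁ = (0.9310, -1.2888).
Round to (0.9310, -1.2888) and repeat: F = (2.413157, -0.647322), J = [[3.523005, -2.399746], [-2.7240, -4.0000]].
Δ = (-0.5432, 0.2081), so (u, v)₂ = (0.3878, -1.0807).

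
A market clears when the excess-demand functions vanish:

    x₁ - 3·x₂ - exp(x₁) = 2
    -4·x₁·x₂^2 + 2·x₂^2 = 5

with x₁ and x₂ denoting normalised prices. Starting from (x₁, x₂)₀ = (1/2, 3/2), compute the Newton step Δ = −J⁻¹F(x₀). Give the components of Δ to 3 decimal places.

(-0.556, -2.429)

At (1/2, 3/2): F = (-7.64872, -5.000).
Jacobian J = [[-exp(x₁) + 1, -3], [-4·x₂^2, -8·x₁·x₂ + 4·x₂]].
At the point, J = [[-0.64872, -3.000], [-9.000, 0.000]] (det J = -27.000).
Solving J·Δ = −F gives Δ = (-0.556, -2.429).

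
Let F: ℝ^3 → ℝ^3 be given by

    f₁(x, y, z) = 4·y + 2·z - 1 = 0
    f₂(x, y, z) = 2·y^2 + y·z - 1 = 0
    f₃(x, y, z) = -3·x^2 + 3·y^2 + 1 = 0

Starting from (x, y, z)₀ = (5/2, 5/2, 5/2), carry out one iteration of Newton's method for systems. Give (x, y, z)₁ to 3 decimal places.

(2.533, 2.467, -4.433)

At (5/2, 5/2, 5/2): F = (14.000, 17.750, 1.000).
Jacobian J = [[0, 4, 2], [0, 4·y + z, y], [-6·x, 6·y, 0]].
At the point, J = [[0.000, 4.000, 2.000], [0.000, 12.500, 2.500], [-15.000, 15.000, 0.000]] (det J = 225.000).
Solving J·Δ = −F gives Δ = (0.033, -0.033, -6.933).
Then the next iterate is (x, y, z)₁ = (2.533, 2.467, -4.433).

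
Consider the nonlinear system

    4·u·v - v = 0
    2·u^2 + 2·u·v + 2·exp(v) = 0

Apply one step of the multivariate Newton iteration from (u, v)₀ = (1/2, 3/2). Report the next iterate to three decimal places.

(0.427, 0.436)

At (1/2, 3/2): F = (1.500, 10.96338).
Jacobian J = [[4·v, 4·u - 1], [4·u + 2·v, 2·u + 2·exp(v)]].
At the point, J = [[6.000, 1.000], [5.000, 9.96338]] (det J = 54.78027).
Solving J·Δ = −F gives Δ = (-0.073, -1.064).
Then the next iterate is (u, v)₁ = (0.427, 0.436).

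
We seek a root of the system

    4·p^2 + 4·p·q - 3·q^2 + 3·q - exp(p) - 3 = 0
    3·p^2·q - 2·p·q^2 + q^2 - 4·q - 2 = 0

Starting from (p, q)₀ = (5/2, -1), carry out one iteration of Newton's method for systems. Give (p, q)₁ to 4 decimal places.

(1.8812, -0.5503)

At (5/2, -1): F = (-6.182494, -20.7500).
Jacobian J = [[8·p + 4·q - exp(p), 4·p - 6·q + 3], [6·p·q - 2·q^2, 3·p^2 - 4·p·q + 2·q - 4]].
At the point, J = [[3.817506, 19.0000], [-17.0000, 22.7500]] (det J = 409.848262).
Solving J·Δ = −F gives Δ = (-0.6188, 0.4497).
Then the next iterate is (p, q)₁ = (1.8812, -0.5503).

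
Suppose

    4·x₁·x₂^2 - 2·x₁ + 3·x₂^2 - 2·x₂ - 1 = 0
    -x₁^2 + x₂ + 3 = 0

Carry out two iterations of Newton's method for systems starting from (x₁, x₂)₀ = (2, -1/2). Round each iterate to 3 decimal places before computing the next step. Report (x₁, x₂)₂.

At (2, -1/2): F = (-1.250, -1.500).
Jacobian J = [[4·x₂^2 - 2, 8·x₁·x₂ + 6·x₂ - 2], [-2·x₁, 1]].
At the point, J = [[-1.000, -13.000], [-4.000, 1.000]] (det J = -53.000).
Solving J·Δ = −F gives Δ = (-0.392, -0.066).
Then the next iterate is (x₁, x₂)₁ = (1.608, -0.566).
Round to (1.608, -0.566) and repeat: F = (-0.06240, -0.15166), J = [[-0.71858, -12.67702], [-3.216, 1.000]].
Δ = (-0.048, -0.002), so (x₁, x₂)₂ = (1.560, -0.568).

(1.560, -0.568)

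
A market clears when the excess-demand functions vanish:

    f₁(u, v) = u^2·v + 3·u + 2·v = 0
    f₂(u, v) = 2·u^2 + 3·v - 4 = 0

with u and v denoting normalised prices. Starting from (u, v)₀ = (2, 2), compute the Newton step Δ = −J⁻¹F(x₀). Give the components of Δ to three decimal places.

(-0.400, -2.267)

At (2, 2): F = (18.000, 10.000).
Jacobian J = [[2·u·v + 3, u^2 + 2], [4·u, 3]].
At the point, J = [[11.000, 6.000], [8.000, 3.000]] (det J = -15.000).
Solving J·Δ = −F gives Δ = (-0.400, -2.267).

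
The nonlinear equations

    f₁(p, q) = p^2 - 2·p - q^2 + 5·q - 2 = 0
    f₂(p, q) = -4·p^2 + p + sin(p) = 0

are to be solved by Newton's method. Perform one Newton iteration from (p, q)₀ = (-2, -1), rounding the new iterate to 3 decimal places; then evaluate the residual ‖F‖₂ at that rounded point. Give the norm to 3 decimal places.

4.589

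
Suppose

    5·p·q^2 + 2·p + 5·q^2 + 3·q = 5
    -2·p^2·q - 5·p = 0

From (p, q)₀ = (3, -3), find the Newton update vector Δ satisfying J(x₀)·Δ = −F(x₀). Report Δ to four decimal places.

At (3, -3): F = (172.0000, 39.0000).
Jacobian J = [[5·q^2 + 2, 10·p·q + 10·q + 3], [-4·p·q - 5, -2·p^2]].
At the point, J = [[47.0000, -117.0000], [31.0000, -18.0000]] (det J = 2781.0000).
Solving J·Δ = −F gives Δ = (-0.5275, 1.2582).

(-0.5275, 1.2582)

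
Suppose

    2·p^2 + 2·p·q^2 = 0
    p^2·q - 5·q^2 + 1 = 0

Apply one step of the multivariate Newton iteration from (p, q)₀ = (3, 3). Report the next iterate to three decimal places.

(2.296, 1.587)

At (3, 3): F = (72.000, -17.000).
Jacobian J = [[4·p + 2·q^2, 4·p·q], [2·p·q, p^2 - 10·q]].
At the point, J = [[30.000, 36.000], [18.000, -21.000]] (det J = -1278.000).
Solving J·Δ = −F gives Δ = (-0.704, -1.413).
Then the next iterate is (p, q)₁ = (2.296, 1.587).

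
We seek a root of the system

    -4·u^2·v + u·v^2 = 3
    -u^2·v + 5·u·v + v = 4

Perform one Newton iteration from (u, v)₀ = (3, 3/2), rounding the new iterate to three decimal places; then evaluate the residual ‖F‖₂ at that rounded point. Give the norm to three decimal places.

At (3, 3/2): F = (-50.250, 6.500).
Jacobian J = [[-8·u·v + v^2, -4·u^2 + 2·u·v], [-2·u·v + 5·v, -u^2 + 5·u + 1]].
At the point, J = [[-33.750, -27.000], [-1.500, 7.000]] (det J = -276.750).
Solving J·Δ = −F gives Δ = (-0.637, -1.065).
Then the next iterate is (u, v)₁ = (2.363, 0.435).
Re-evaluating at (2.363, 0.435): F = (-12.26862, -0.85441), so ‖F‖₂ = 12.298.

12.298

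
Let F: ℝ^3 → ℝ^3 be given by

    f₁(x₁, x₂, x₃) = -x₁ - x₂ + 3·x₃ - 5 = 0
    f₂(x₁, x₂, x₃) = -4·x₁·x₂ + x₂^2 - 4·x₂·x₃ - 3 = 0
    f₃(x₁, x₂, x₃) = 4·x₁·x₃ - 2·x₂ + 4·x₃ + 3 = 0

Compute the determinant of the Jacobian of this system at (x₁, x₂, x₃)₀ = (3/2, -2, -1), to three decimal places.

J = [[-1, -1, 3], [-4·x₂, -4·x₁ + 2·x₂ - 4·x₃, -4·x₂], [4·x₃, -2, 4·x₁ + 4]].
At the point, J = [[-1.000, -1.000, 3.000], [8.000, -6.000, 8.000], [-4.000, -2.000, 10.000]].
det J = 36.000.

36.000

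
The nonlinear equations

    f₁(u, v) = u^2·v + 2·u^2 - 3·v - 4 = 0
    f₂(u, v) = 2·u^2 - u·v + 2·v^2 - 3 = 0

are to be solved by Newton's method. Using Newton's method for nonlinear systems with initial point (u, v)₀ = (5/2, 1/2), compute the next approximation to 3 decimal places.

At (5/2, 1/2): F = (10.125, 8.750).
Jacobian J = [[2·u·v + 4·u, u^2 - 3], [4·u - v, -u + 4·v]].
At the point, J = [[12.500, 3.250], [9.500, -0.500]] (det J = -37.125).
Solving J·Δ = −F gives Δ = (-0.902, 0.355).
Then the next iterate is (u, v)₁ = (1.598, 0.855).

(1.598, 0.855)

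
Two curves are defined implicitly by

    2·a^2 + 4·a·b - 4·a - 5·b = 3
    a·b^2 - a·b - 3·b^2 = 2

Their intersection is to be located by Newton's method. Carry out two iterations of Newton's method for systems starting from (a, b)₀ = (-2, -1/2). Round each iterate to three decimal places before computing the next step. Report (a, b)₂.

(-2.842, 1.959)

At (-2, -1/2): F = (19.500, -4.250).
Jacobian J = [[4·a + 4·b - 4, 4·a - 5], [b^2 - b, 2·a·b - a - 6·b]].
At the point, J = [[-14.000, -13.000], [0.750, 7.000]] (det J = -88.250).
Solving J·Δ = −F gives Δ = (0.921, 0.508).
Then the next iterate is (a, b)₁ = (-1.079, 0.008).
Round to (-1.079, 0.008) and repeat: F = (3.56995, -1.99163), J = [[-8.284, -9.316], [-0.00794, 1.01374]].
Δ = (-1.763, 1.951), so (a, b)₂ = (-2.842, 1.959).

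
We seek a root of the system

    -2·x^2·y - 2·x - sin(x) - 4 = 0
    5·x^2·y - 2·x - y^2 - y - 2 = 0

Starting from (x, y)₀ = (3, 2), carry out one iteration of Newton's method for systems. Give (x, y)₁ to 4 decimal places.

(13.9552, -15.7851)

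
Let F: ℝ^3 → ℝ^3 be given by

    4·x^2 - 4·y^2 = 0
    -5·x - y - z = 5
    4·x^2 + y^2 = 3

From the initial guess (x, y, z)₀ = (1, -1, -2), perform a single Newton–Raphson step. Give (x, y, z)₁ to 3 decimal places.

(0.800, -0.800, -8.200)

At (1, -1, -2): F = (0.000, -7.000, 2.000).
Jacobian J = [[8·x, -8·y, 0], [-5, -1, -1], [8·x, 2·y, 0]].
At the point, J = [[8.000, 8.000, 0.000], [-5.000, -1.000, -1.000], [8.000, -2.000, 0.000]] (det J = -80.000).
Solving J·Δ = −F gives Δ = (-0.200, 0.200, -6.200).
Then the next iterate is (x, y, z)₁ = (0.800, -0.800, -8.200).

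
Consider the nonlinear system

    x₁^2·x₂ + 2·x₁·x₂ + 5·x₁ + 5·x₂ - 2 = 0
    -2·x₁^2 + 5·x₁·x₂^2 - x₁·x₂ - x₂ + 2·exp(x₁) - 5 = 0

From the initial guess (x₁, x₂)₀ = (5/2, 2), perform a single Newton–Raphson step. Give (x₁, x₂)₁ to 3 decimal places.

(-0.826, 3.242)

At (5/2, 2): F = (43.000, 49.86499).
Jacobian J = [[2·x₁·x₂ + 2·x₂ + 5, x₁^2 + 2·x₁ + 5], [-4·x₁ + 5·x₂^2 - x₂ + 2·exp(x₁), 10·x₁·x₂ - x₁ - 1]].
At the point, J = [[19.000, 16.250], [32.36499, 46.500]] (det J = 357.56895).
Solving J·Δ = −F gives Δ = (-3.326, 1.242).
Then the next iterate is (x₁, x₂)₁ = (-0.826, 3.242).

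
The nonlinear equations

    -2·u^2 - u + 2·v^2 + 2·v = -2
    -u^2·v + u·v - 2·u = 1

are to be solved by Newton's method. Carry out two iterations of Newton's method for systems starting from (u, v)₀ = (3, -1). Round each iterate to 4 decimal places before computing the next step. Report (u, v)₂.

At (3, -1): F = (-19.0000, -1.0000).
Jacobian J = [[-4·u - 1, 4·v + 2], [-2·u·v + v - 2, -u^2 + u]].
At the point, J = [[-13.0000, -2.0000], [3.0000, -6.0000]] (det J = 84.0000).
Solving J·Δ = −F gives Δ = (-1.3333, -0.8333).
Then the next iterate is (u, v)₁ = (1.6667, -1.8333).
Round to (1.6667, -1.8333) and repeat: F = (-2.1671, -2.296257), J = [[-7.6668, -5.3332], [2.277822, -1.111189]].
Δ = (0.4760, -1.0907), so (u, v)₂ = (2.1427, -2.9240).

(2.1427, -2.9240)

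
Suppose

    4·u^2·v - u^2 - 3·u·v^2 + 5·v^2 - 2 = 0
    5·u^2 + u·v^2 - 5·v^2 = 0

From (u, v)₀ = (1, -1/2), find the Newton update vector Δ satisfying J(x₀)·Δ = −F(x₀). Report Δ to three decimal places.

(-0.547, 0.403)

At (1, -1/2): F = (-4.500, 4.000).
Jacobian J = [[8·u·v - 2·u - 3·v^2, 4·u^2 - 6·u·v + 10·v], [10·u + v^2, 2·u·v - 10·v]].
At the point, J = [[-6.750, 2.000], [10.250, 4.000]] (det J = -47.500).
Solving J·Δ = −F gives Δ = (-0.547, 0.403).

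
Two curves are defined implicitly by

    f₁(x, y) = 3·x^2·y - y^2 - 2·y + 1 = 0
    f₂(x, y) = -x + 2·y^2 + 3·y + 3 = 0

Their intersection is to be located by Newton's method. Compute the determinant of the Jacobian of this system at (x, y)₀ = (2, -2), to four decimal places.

J = [[6·x·y, 3·x^2 - 2·y - 2], [-1, 4·y + 3]].
At the point, J = [[-24.0000, 14.0000], [-1.0000, -5.0000]].
det J = 134.0000.

134.0000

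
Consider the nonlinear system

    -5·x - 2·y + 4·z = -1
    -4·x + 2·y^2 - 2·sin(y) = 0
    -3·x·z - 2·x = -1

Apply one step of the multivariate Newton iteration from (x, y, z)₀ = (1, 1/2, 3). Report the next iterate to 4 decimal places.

(0.1831, 5.3659, 2.6619)

At (1, 1/2, 3): F = (7.0000, -4.458851, -10.0000).
Jacobian J = [[-5, -2, 4], [-4, 4·y - 2·cos(y), 0], [-3·z - 2, 0, -3·x]].
At the point, J = [[-5.0000, -2.0000, 4.0000], [-4.0000, 0.244835, 0.0000], [-11.0000, 0.0000, -3.0000]] (det J = 38.445258).
Solving J·Δ = −F gives Δ = (-0.8169, 4.8659, -0.3381).
Then the next iterate is (x, y, z)₁ = (0.1831, 5.3659, 2.6619).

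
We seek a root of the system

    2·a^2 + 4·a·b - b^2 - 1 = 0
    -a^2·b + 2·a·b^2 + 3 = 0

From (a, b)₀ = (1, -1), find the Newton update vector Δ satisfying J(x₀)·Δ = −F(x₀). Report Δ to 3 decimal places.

At (1, -1): F = (-4.000, 6.000).
Jacobian J = [[4·a + 4·b, 4·a - 2·b], [-2·a·b + 2·b^2, -a^2 + 4·a·b]].
At the point, J = [[0.000, 6.000], [4.000, -5.000]] (det J = -24.000).
Solving J·Δ = −F gives Δ = (-0.667, 0.667).

(-0.667, 0.667)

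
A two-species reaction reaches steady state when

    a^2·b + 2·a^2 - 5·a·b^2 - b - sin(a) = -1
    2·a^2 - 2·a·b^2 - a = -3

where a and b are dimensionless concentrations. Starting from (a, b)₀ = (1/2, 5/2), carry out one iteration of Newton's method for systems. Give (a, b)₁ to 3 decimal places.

(3.263, -4.505)

At (1/2, 5/2): F = (-16.47943, -3.250).
Jacobian J = [[2·a·b + 4·a - 5·b^2 - cos(a), a^2 - 10·a·b - 1], [4·a - 2·b^2 - 1, -4·a·b]].
At the point, J = [[-27.62758, -13.250], [-11.500, -5.000]] (det J = -14.23709).
Solving J·Δ = −F gives Δ = (2.763, -7.005).
Then the next iterate is (a, b)₁ = (3.263, -4.505).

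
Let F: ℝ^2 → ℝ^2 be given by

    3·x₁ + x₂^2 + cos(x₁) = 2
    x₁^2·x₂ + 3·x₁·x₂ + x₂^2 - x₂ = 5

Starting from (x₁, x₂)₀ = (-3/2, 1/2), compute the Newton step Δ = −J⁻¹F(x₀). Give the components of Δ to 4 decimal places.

(2.2546, -2.8333)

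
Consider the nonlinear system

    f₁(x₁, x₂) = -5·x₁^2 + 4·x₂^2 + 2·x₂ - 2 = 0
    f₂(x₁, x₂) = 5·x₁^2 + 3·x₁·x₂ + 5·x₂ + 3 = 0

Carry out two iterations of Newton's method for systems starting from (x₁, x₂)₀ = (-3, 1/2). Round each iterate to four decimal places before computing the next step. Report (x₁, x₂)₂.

At (-3, 1/2): F = (-45.0000, 46.0000).
Jacobian J = [[-10·x₁, 8·x₂ + 2], [10·x₁ + 3·x₂, 3·x₁ + 5]].
At the point, J = [[30.0000, 6.0000], [-28.5000, -4.0000]] (det J = 51.0000).
Solving J·Δ = −F gives Δ = (1.8824, -1.9118).
Then the next iterate is (x₁, x₂)₁ = (-1.1176, -1.4118).
Round to (-1.1176, -1.4118) and repeat: F = (-3.096032, 6.919632), J = [[11.1760, -9.2944], [-15.4114, 1.6472]].
Δ = (0.4744, 0.2373), so (x₁, x₂)₂ = (-0.6432, -1.1745).

(-0.6432, -1.1745)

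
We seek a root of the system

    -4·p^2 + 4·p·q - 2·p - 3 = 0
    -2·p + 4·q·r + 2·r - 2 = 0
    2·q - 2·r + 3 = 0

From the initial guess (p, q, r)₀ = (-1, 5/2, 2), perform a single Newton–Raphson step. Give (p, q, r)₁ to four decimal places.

(-0.6538, 0.1346, 1.6346)

At (-1, 5/2, 2): F = (-15.0000, 24.0000, 4.0000).
Jacobian J = [[-8·p + 4·q - 2, 4·p, 0], [-2, 4·r, 4·q + 2], [0, 2, -2]].
At the point, J = [[16.0000, -4.0000, 0.0000], [-2.0000, 8.0000, 12.0000], [0.0000, 2.0000, -2.0000]] (det J = -624.0000).
Solving J·Δ = −F gives Δ = (0.3462, -2.3654, -0.3654).
Then the next iterate is (p, q, r)₁ = (-0.6538, 0.1346, 1.6346).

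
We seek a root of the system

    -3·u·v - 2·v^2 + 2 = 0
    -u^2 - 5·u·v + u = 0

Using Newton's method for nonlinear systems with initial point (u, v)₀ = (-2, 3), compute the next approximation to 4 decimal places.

(-0.9067, 1.6933)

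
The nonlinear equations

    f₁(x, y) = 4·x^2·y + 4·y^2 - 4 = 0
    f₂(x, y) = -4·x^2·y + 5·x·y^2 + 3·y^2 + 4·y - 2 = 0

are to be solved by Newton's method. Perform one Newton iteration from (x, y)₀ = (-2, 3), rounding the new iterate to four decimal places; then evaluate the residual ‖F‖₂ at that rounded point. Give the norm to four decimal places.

21.2717

At (-2, 3): F = (80.0000, -101.0000).
Jacobian J = [[8·x·y, 4·x^2 + 8·y], [-8·x·y + 5·y^2, -4·x^2 + 10·x·y + 6·y + 4]].
At the point, J = [[-48.0000, 40.0000], [93.0000, -54.0000]] (det J = -1128.0000).
Solving J·Δ = −F gives Δ = (-0.2482, -2.2979).
Then the next iterate is (x, y)₁ = (-2.2482, 0.7021).
Re-evaluating at (-2.2482, 0.7021): F = (12.166564, -17.448741), so ‖F‖₂ = 21.2717.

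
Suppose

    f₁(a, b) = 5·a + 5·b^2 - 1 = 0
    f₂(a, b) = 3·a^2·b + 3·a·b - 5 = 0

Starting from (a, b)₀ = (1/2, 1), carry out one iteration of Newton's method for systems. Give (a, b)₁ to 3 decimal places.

(1.364, -0.082)

At (1/2, 1): F = (6.500, -2.750).
Jacobian J = [[5, 10·b], [6·a·b + 3·b, 3·a^2 + 3·a]].
At the point, J = [[5.000, 10.000], [6.000, 2.250]] (det J = -48.750).
Solving J·Δ = −F gives Δ = (0.864, -1.082).
Then the next iterate is (a, b)₁ = (1.364, -0.082).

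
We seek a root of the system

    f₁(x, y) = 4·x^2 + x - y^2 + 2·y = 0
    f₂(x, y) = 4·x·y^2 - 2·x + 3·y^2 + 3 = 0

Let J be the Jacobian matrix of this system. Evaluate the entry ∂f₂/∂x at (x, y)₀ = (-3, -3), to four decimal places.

34.0000

∂f₂/∂x = 4·y^2 - 2.
At (-3, -3) this is 34.0000.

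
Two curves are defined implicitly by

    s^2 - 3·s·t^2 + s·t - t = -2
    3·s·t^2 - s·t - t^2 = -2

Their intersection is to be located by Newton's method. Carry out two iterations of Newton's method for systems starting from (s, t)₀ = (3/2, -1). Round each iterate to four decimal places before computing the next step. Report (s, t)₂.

(1.6599, -2.5281)

At (3/2, -1): F = (-0.7500, 7.0000).
Jacobian J = [[2·s - 3·t^2 + t, -6·s·t + s - 1], [3·t^2 - t, 6·s·t - s - 2·t]].
At the point, J = [[-1.0000, 9.5000], [4.0000, -8.5000]] (det J = -29.5000).
Solving J·Δ = −F gives Δ = (-2.0381, -0.1356).
Then the next iterate is (s, t)₁ = (-0.5381, -1.1356).
Round to (-0.5381, -1.1356) and repeat: F = (6.117999, -1.982435), J = [[-6.080562, -5.204498], [5.004362, 6.475698]].
Δ = (2.1980, -1.3925), so (s, t)₂ = (1.6599, -2.5281).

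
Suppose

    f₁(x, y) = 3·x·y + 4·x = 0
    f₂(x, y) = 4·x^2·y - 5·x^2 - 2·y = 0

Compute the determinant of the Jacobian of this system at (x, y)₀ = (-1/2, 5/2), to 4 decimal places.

-19.0000

J = [[3·y + 4, 3·x], [8·x·y - 10·x, 4·x^2 - 2]].
At the point, J = [[11.5000, -1.5000], [-5.0000, -1.0000]].
det J = -19.0000.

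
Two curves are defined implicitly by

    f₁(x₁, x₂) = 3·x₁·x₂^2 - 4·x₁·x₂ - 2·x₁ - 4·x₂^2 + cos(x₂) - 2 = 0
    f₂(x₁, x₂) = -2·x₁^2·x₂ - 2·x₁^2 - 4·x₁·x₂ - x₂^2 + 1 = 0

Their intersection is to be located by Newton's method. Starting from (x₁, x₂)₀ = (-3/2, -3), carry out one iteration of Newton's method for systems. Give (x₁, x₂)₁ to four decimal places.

(-2.4468, -0.7333)

At (-3/2, -3): F = (-94.489992, -17.0000).
Jacobian J = [[3·x₂^2 - 4·x₂ - 2, 6·x₁·x₂ - 4·x₁ - 8·x₂ - sin(x₂)], [-4·x₁·x₂ - 4·x₁ - 4·x₂, -2·x₁^2 - 4·x₁ - 2·x₂]].
At the point, J = [[37.0000, 57.141120], [0.0000, 7.5000]] (det J = 277.5000).
Solving J·Δ = −F gives Δ = (-0.9468, 2.2667).
Then the next iterate is (x₁, x₂)₁ = (-2.4468, -0.7333).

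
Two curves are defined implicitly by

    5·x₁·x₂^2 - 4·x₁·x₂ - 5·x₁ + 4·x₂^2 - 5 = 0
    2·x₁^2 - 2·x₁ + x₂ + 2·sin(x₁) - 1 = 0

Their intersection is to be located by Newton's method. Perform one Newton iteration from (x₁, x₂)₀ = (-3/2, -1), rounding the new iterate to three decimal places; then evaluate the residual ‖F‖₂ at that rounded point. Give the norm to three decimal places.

2.922

At (-3/2, -1): F = (-7.000, 3.50501).
Jacobian J = [[5·x₂^2 - 4·x₂ - 5, 10·x₁·x₂ - 4·x₁ + 8·x₂], [4·x₁ + 2·cos(x₁) - 2, 1]].
At the point, J = [[4.000, 13.000], [-7.85853, 1.000]] (det J = 106.16083).
Solving J·Δ = −F gives Δ = (0.495, 0.386).
Then the next iterate is (x₁, x₂)₁ = (-1.005, -0.614).
Re-evaluating at (-1.005, -0.614): F = (-2.82970, 0.72773), so ‖F‖₂ = 2.922.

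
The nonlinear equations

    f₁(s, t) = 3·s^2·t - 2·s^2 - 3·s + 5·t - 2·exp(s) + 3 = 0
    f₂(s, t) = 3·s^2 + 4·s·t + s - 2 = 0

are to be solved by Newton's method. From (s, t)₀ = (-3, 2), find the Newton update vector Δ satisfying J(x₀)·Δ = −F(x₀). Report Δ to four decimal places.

(1.0287, -0.9382)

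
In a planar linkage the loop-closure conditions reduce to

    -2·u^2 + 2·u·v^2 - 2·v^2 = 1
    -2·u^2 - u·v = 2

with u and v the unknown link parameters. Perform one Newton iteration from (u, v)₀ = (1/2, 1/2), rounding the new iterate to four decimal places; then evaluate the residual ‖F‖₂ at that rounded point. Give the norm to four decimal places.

3.1961

At (1/2, 1/2): F = (-1.7500, -2.7500).
Jacobian J = [[-4·u + 2·v^2, 4·u·v - 4·v], [-4·u - v, -u]].
At the point, J = [[-1.5000, -1.0000], [-2.5000, -0.5000]] (det J = -1.7500).
Solving J·Δ = −F gives Δ = (-1.0714, -0.1429).
Then the next iterate is (u, v)₁ = (-0.5714, 0.3571).
Re-evaluating at (-0.5714, 0.3571): F = (-2.053767, -2.448949), so ‖F‖₂ = 3.1961.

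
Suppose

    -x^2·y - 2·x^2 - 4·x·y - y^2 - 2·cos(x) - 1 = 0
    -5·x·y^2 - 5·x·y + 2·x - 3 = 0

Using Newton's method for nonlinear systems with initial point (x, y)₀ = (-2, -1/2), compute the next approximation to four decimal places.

At (-2, -1/2): F = (-10.417706, -9.5000).
Jacobian J = [[-2·x·y - 4·x - 4·y + 2·sin(x), -x^2 - 4·x - 2·y], [-5·y^2 - 5·y + 2, -10·x·y - 5·x]].
At the point, J = [[6.181405, 5.0000], [3.2500, 0.0000]] (det J = -16.2500).
Solving J·Δ = −F gives Δ = (2.9231, -1.5302).
Then the next iterate is (x, y)₁ = (0.9231, -2.0302).

(0.9231, -2.0302)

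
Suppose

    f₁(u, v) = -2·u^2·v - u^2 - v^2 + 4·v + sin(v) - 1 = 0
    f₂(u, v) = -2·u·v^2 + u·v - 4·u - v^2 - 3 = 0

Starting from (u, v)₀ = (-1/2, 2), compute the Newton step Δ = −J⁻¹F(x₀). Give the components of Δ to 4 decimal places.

At (-1/2, 2): F = (2.659297, -2.0000).
Jacobian J = [[-4·u·v - 2·u, -2·u^2 - 2·v + cos(v) + 4], [-2·v^2 + v - 4, -4·u·v + u - 2·v]].
At the point, J = [[5.0000, -0.916147], [-10.0000, -0.5000]] (det J = -11.661468).
Solving J·Δ = −F gives Δ = (-0.2711, 1.4229).

(-0.2711, 1.4229)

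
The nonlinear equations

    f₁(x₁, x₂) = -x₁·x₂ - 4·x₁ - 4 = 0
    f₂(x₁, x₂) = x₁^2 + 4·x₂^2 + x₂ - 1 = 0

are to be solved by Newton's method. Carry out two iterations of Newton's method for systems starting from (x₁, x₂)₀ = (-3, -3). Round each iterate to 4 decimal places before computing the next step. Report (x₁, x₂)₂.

(-1.6292, -0.9568)

At (-3, -3): F = (-1.0000, 41.0000).
Jacobian J = [[-x₂ - 4, -x₁], [2·x₁, 8·x₂ + 1]].
At the point, J = [[-1.0000, 3.0000], [-6.0000, -23.0000]] (det J = 41.0000).
Solving J·Δ = −F gives Δ = (2.4390, 1.1463).
Then the next iterate is (x₁, x₂)₁ = (-0.5610, -1.8537).
Round to (-0.5610, -1.8537) and repeat: F = (-2.795926, 11.205836), J = [[-2.1463, 0.5610], [-1.1220, -13.8296]].
Δ = (-1.0682, 0.8969), so (x₁, x₂)₂ = (-1.6292, -0.9568).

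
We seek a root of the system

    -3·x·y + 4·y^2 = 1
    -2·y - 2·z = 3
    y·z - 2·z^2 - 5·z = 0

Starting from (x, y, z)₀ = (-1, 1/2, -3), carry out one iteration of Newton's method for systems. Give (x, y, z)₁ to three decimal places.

At (-1, 1/2, -3): F = (1.500, 2.000, -4.500).
Jacobian J = [[-3·y, -3·x + 8·y, 0], [0, -2, -2], [0, z, y - 4·z - 5]].
At the point, J = [[-1.500, 7.000, 0.000], [0.000, -2.000, -2.000], [0.000, -3.000, 7.500]] (det J = 31.500).
Solving J·Δ = −F gives Δ = (2.333, 0.286, 0.714).
Then the next iterate is (x, y, z)₁ = (1.333, 0.786, -2.286).

(1.333, 0.786, -2.286)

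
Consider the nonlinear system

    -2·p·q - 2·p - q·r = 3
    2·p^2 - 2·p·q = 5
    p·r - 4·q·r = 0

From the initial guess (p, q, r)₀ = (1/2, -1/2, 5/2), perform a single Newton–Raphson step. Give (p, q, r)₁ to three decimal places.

At (1/2, -1/2, 5/2): F = (-2.250, -4.000, 6.250).
Jacobian J = [[-2·q - 2, -2·p - r, -q], [4·p - 2·q, -2·p, 0], [r, -4·r, p - 4·q]].
At the point, J = [[-1.000, -3.500, 0.500], [3.000, -1.000, 0.000], [2.500, -10.000, 2.500]] (det J = 15.000).
Solving J·Δ = −F gives Δ = (0.417, -2.750, -13.917).
Then the next iterate is (p, q, r)₁ = (0.917, -3.250, -11.417).

(0.917, -3.250, -11.417)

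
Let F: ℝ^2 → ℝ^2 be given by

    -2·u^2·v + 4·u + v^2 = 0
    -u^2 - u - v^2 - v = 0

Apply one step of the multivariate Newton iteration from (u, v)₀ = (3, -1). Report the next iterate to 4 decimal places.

(1.3145, -0.7984)

At (3, -1): F = (31.0000, -12.0000).
Jacobian J = [[-4·u·v + 4, -2·u^2 + 2·v], [-2·u - 1, -2·v - 1]].
At the point, J = [[16.0000, -20.0000], [-7.0000, 1.0000]] (det J = -124.0000).
Solving J·Δ = −F gives Δ = (-1.6855, 0.2016).
Then the next iterate is (u, v)₁ = (1.3145, -0.7984).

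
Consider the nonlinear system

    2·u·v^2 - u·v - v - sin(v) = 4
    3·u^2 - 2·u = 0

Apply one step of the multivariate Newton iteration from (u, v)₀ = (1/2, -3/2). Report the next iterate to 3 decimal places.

(0.750, -0.844)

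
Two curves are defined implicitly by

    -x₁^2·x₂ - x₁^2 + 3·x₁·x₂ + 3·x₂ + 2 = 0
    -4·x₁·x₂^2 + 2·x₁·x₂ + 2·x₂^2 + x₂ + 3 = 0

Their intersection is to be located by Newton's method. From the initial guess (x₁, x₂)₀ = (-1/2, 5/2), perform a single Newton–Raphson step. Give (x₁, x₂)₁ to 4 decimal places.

At (-1/2, 5/2): F = (4.8750, 28.0000).
Jacobian J = [[-2·x₁·x₂ - 2·x₁ + 3·x₂, -x₁^2 + 3·x₁ + 3], [-4·x₂^2 + 2·x₂, -8·x₁·x₂ + 2·x₁ + 4·x₂ + 1]].
At the point, J = [[11.0000, 1.2500], [-20.0000, 20.0000]] (det J = 245.0000).
Solving J·Δ = −F gives Δ = (-0.2551, -1.6551).
Then the next iterate is (x₁, x₂)₁ = (-0.7551, 0.8449).

(-0.7551, 0.8449)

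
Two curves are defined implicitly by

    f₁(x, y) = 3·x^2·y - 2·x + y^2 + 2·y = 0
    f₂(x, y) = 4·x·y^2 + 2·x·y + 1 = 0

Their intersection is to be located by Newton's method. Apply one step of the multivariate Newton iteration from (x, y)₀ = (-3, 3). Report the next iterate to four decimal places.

At (-3, 3): F = (102.0000, -125.0000).
Jacobian J = [[6·x·y - 2, 3·x^2 + 2·y + 2], [4·y^2 + 2·y, 8·x·y + 2·x]].
At the point, J = [[-56.0000, 35.0000], [42.0000, -78.0000]] (det J = 2898.0000).
Solving J·Δ = −F gives Δ = (1.2357, -0.9372).
Then the next iterate is (x, y)₁ = (-1.7643, 2.0628).

(-1.7643, 2.0628)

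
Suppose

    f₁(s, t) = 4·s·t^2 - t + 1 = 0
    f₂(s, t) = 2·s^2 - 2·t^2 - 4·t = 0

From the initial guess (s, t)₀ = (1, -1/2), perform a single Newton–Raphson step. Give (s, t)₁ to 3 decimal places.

(0.306, -0.139)

At (1, -1/2): F = (2.500, 3.500).
Jacobian J = [[4·t^2, 8·s·t - 1], [4·s, -4·t - 4]].
At the point, J = [[1.000, -5.000], [4.000, -2.000]] (det J = 18.000).
Solving J·Δ = −F gives Δ = (-0.694, 0.361).
Then the next iterate is (s, t)₁ = (0.306, -0.139).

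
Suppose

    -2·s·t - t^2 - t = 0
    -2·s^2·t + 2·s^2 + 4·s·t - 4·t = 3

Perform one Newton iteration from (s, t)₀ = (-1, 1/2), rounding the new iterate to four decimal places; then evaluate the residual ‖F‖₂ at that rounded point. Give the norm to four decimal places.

1.0642

At (-1, 1/2): F = (0.2500, -6.0000).
Jacobian J = [[-2·t, -2·s - 2·t - 1], [-4·s·t + 4·s + 4·t, -2·s^2 + 4·s - 4]].
At the point, J = [[-1.0000, 0.0000], [0.0000, -10.0000]] (det J = 10.0000).
Solving J·Δ = −F gives Δ = (0.2500, -0.6000).
Then the next iterate is (s, t)₁ = (-0.7500, -0.1000).
Re-evaluating at (-0.7500, -0.1000): F = (-0.0600, -1.0625), so ‖F‖₂ = 1.0642.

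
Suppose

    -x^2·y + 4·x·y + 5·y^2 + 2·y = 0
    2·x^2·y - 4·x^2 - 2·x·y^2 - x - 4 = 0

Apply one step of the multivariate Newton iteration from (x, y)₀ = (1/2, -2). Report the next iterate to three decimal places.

At (1/2, -2): F = (12.500, -10.500).
Jacobian J = [[-2·x·y + 4·y, -x^2 + 4·x + 10·y + 2], [4·x·y - 8·x - 2·y^2 - 1, 2·x^2 - 4·x·y]].
At the point, J = [[-6.000, -16.250], [-17.000, 4.500]] (det J = -303.250).
Solving J·Δ = −F gives Δ = (-0.377, 0.908).
Then the next iterate is (x, y)₁ = (0.123, -1.092).

(0.123, -1.092)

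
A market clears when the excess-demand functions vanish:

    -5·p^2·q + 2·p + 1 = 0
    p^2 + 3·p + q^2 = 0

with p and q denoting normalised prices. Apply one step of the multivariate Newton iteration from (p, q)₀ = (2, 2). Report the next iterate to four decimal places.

(13.6667, -21.9167)

At (2, 2): F = (-35.0000, 14.0000).
Jacobian J = [[-10·p·q + 2, -5·p^2], [2·p + 3, 2·q]].
At the point, J = [[-38.0000, -20.0000], [7.0000, 4.0000]] (det J = -12.0000).
Solving J·Δ = −F gives Δ = (11.6667, -23.9167).
Then the next iterate is (p, q)₁ = (13.6667, -21.9167).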